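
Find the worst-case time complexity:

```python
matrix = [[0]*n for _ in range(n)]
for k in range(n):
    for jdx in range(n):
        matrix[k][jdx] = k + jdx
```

Time complexity: O(n^2).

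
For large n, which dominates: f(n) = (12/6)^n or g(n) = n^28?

f(n) = (12/6)^n grows faster: (12/6)^n is exponential with base 12/6 > 1, dominating every polynomial.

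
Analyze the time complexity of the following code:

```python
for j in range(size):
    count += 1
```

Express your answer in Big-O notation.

Time complexity: O(n).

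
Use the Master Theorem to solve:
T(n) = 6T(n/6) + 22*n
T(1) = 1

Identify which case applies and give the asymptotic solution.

a=6, b=6, f(n)=22*n.
log_6(6) = 1, so n^(log_b(a)) = n.
f(n) = Theta(n), so Case 2 applies.
T(n) = Theta(n log n).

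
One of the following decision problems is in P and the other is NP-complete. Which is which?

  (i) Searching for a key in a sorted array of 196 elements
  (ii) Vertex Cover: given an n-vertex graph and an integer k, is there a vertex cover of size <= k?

(i) is P: binary search runs in O(log n).
(ii) is NP-complete: one of Karp's 21 NP-complete problems (with k part of the input; for any fixed constant k it is in P).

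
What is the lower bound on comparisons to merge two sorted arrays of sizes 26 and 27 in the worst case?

Adversary: with |26 - 27| <= 1 the inputs can be fully interleaved so that every adjacent pair in the merged output comes from different arrays. Then each of the 52 adjacent pairs must be directly compared, or the algorithm cannot determine their relative order. Standard merge meets this bound.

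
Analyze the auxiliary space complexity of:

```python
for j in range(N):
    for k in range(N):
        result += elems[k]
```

Space complexity: O(1).
Only a constant amount of auxiliary storage is used; nothing grows with n.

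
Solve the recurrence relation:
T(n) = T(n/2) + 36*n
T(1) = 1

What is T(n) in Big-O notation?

Geometric series: 36*n*(1 + 1/2 + 1/2^2 + ...) = O(n). T(n) = O(n).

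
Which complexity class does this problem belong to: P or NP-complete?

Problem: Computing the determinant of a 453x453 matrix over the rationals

This problem is in P: Gaussian elimination runs in O(n^3).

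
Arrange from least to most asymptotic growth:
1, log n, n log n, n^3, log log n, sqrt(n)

Ordered by growth rate: 1 < log log n < log n < sqrt(n) < n log n < n^3.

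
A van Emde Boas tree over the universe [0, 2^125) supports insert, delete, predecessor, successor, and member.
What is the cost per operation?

vEB recursively partitions [0, 42535295865117307932921825928971026432) into sqrt(u) clusters of size sqrt(u). Each operation recurses into either one cluster or the summary, never both: T(u) = T(sqrt(u)) + O(1) => T(u) = O(log log u) = O(log 125). This is worst-case, not just amortized.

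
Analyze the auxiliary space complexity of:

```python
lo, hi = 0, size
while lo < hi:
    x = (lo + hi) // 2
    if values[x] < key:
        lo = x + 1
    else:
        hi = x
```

Space complexity: O(1).
Only a constant amount of auxiliary storage is used; nothing grows with n.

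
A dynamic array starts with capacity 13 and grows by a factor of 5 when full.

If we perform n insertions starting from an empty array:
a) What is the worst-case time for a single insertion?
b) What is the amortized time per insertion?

(a) Worst-case single insertion: O(n) -- when the array is full at capacity c, the resize copies all c elements, and c can be Theta(n).
(b) Resizes happen at sizes 13, 65, 325, ... Total copy cost for n insertions: 13 + 65 + ... = O(n) (geometric series with ratio 1/5). Amortized cost per insertion: O(n)/n = O(1).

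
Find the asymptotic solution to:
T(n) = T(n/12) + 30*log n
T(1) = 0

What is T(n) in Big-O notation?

Each of the log_12(n) levels adds O(log n). T(n) = O(log^2 n).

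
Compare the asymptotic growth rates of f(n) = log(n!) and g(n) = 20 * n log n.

f(n) = log(n!) and g(n) = 20 * n log n are Theta of each other: Stirling: log(n!) = n log n - n + O(log n) = Theta(n log n); the constant 20 doesn't change the Theta class.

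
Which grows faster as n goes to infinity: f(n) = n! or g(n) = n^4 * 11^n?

f(n) = n! grows faster: by Stirling n! ~ (n/e)^n sqrt(2*pi*n); (n/e)^n eventually dominates n^4 * 11^n.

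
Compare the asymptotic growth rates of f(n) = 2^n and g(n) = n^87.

f(n) = 2^n grows faster: any exponential with base > 1 dominates every polynomial.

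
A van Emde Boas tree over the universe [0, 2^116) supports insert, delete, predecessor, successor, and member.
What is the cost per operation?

vEB recursively partitions [0, 83076749736557242056487941267521536) into sqrt(u) clusters of size sqrt(u). Each operation recurses into either one cluster or the summary, never both: T(u) = T(sqrt(u)) + O(1) => T(u) = O(log log u) = O(log 116). This is worst-case, not just amortized.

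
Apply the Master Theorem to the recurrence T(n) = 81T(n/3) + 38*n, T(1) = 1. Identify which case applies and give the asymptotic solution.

a=81, b=3, f(n)=38*n.
log_3(81) = 4 > 1.
Since f(n) = O(n^1) is polynomially smaller than n^4, Case 1 applies.
T(n) = Theta(n^4).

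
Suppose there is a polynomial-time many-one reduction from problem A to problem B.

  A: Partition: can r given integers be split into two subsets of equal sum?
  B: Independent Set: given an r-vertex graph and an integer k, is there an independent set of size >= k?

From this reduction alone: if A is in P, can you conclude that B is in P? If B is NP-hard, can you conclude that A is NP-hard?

A poly-time reduction A <=_p B transfers tractability DOWN (B easy => A easy) and hardness UP (A hard => B hard), not the reverse.
From A in P, the reduction alone does NOT give B in P: any problem in P trivially reduces to SAT, yet SAT is not known to be in P.
From B NP-hard, the reduction alone does NOT give A NP-hard: again, easy problems reduce to hard ones.
(Here in fact A is NP-complete and B is NP-complete.)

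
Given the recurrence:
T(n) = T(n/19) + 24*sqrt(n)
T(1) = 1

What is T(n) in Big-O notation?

Each level contributes sqrt(n/19^k). Geometric series with ratio 1/sqrt(19) < 1 sums to O(sqrt(n)).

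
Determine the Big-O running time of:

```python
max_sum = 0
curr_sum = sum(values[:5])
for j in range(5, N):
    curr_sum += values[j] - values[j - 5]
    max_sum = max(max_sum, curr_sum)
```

Time complexity: O(n).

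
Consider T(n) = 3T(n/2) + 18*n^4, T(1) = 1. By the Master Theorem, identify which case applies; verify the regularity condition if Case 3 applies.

a=3, b=2, f(n)=18*n^4.
log_2(3) = 1.585 < 4.
f(n) = Omega(n^(1.585+epsilon)) for some epsilon > 0, so Case 3 is the candidate.
Regularity: a*f(n/b) = 3*18*(n/2)^4 = (3/16)*18*n^4 <= c*f(n) with c = 3/16 < 1. Satisfied.
Case 3: T(n) = Theta(n^4).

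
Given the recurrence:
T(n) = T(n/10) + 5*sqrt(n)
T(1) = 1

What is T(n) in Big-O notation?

Each level contributes sqrt(n/10^k). Geometric series with ratio 1/sqrt(10) < 1 sums to O(sqrt(n)).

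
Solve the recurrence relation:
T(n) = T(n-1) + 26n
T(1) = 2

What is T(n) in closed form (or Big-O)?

Unrolling: T(n) = 2 + 26*(2 + 3 + ... + n) = 2 + 26*(n(n+1)/2 - 1) = O(n^2).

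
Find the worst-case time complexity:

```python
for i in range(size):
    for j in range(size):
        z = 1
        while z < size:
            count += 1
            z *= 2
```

Time complexity: O(n^2 log n).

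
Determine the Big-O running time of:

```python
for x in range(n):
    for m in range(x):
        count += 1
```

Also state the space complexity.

Time complexity: O(n^2).
Space complexity: O(1).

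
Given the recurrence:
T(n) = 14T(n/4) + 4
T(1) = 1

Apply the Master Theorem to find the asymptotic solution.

a=14, b=4, f(n)=4. log_4(14) = 1.904. Case 1 of Master Theorem: T(n) = O(n^1.904).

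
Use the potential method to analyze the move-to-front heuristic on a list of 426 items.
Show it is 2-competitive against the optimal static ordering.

Let Phi = number of inversions between the MTF list and the optimal static list (0 <= Phi <= C(426,2)). Accessing an element at MTF position k and optimal position j: the move-to-front destroys all k-1 inversions in front of it that are not in front in optimal (>= k-j of them) and creates at most j-1 new ones. Amortized cost <= k + (j-1) - (k-j) = 2j - 1 <= 2 * optimal cost.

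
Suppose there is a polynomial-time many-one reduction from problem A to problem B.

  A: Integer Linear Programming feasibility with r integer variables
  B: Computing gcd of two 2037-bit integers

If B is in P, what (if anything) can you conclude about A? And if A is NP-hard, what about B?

A poly-time reduction A <=_p B means any A-instance can be transformed to a B-instance in poly time.
If B is in P: compose the reduction with B's poly-time algorithm to solve A in poly time, so A is in P.
If A is NP-hard: every NP problem reduces to A, which reduces to B; composing reductions, every NP problem reduces to B, so B is NP-hard.
(Here in fact A is NP-complete and B is in P, so no such reduction is known -- its existence would imply P = NP; the analysis concerns only what the assumed reduction would or would not let you conclude.)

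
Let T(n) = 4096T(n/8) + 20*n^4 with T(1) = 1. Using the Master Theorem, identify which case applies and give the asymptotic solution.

a=4096, b=8, f(n)=20*n^4.
log_8(4096) = 4, so n^(log_b(a)) = n^4.
f(n) = Theta(n^4), so Case 2 applies.
T(n) = Theta(n^4 log n).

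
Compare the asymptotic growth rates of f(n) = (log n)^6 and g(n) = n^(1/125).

g(n) = n^(1/125) grows faster: any positive power of n dominates any polylog.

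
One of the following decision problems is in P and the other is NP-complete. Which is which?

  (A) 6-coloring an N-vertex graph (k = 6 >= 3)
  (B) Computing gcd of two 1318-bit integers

(A) is NP-complete: graph k-coloring for k>=3 is NP-complete by reduction from 3-SAT.
(B) is P: the Euclidean algorithm runs in polynomial time in the bit-length.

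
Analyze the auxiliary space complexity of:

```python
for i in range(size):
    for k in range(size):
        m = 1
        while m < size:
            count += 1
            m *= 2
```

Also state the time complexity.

Space complexity: O(1).
Only a constant amount of auxiliary storage is used; nothing grows with n.
Time complexity: O(n^2 log n).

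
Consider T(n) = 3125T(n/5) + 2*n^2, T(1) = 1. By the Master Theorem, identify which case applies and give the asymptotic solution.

a=3125, b=5, f(n)=2*n^2.
log_5(3125) = 5 > 2.
Since f(n) = O(n^2) is polynomially smaller than n^5, Case 1 applies.
T(n) = Theta(n^5).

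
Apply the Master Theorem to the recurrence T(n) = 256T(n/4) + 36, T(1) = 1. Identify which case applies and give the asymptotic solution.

a=256, b=4, f(n)=36.
log_4(256) = 4 > 0.
Since f(n) = O(n^0) is polynomially smaller than n^4, Case 1 applies.
T(n) = Theta(n^4).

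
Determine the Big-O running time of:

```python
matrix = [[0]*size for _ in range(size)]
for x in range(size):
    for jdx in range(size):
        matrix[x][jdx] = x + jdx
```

Time complexity: O(n^2).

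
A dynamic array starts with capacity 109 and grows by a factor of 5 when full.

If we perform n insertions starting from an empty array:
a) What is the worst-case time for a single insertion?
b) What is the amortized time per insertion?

(a) Worst-case single insertion: O(n) -- when the array is full at capacity c, the resize copies all c elements, and c can be Theta(n).
(b) Resizes happen at sizes 109, 545, 2725, ... Total copy cost for n insertions: 109 + 545 + ... = O(n) (geometric series with ratio 1/5). Amortized cost per insertion: O(n)/n = O(1).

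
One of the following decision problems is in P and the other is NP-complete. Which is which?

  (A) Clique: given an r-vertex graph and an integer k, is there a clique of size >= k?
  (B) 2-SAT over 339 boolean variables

(A) is NP-complete: complement of Independent Set / Vertex Cover (with k part of the input).
(B) is P: 2-SAT is solvable in linear time via implication-graph SCCs.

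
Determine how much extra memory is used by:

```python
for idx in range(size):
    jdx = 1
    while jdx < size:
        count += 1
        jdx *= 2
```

Space complexity: O(1).
Only a constant amount of auxiliary storage is used; nothing grows with n.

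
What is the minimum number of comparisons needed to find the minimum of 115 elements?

Finding the minimum requires 114 comparisons, identical reasoning to finding the maximum. Each comparison eliminates one candidate.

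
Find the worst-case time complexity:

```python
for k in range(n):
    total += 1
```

Time complexity: O(n).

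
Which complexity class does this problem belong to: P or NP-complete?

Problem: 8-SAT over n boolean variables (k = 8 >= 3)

This problem is NP-complete: 3-SAT is NP-complete (Cook-Levin); k-SAT for k>=3 reduces from 3-SAT.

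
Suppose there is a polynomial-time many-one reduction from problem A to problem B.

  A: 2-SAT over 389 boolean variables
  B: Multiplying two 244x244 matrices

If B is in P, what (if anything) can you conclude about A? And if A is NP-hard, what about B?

A poly-time reduction A <=_p B means any A-instance can be transformed to a B-instance in poly time.
If B is in P: compose the reduction with B's poly-time algorithm to solve A in poly time, so A is in P.
If A is NP-hard: every NP problem reduces to A, which reduces to B; composing reductions, every NP problem reduces to B, so B is NP-hard.
(Here in fact A is P and B is P.)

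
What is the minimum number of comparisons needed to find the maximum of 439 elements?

Finding the maximum requires 438 comparisons. Each comparison eliminates exactly one candidate. With 439 candidates, we need 438 eliminations.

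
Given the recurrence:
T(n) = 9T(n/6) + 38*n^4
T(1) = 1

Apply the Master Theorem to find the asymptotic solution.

a=9, b=6, f(n)=38*n^4. log_6(9) = 1.226 < 4. Case 3: T(n) = O(n^4).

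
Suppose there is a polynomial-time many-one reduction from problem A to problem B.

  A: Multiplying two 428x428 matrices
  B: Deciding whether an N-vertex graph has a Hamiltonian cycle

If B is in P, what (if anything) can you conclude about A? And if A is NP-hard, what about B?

A poly-time reduction A <=_p B means any A-instance can be transformed to a B-instance in poly time.
If B is in P: compose the reduction with B's poly-time algorithm to solve A in poly time, so A is in P.
If A is NP-hard: every NP problem reduces to A, which reduces to B; composing reductions, every NP problem reduces to B, so B is NP-hard.
(Here in fact A is P and B is NP-complete.)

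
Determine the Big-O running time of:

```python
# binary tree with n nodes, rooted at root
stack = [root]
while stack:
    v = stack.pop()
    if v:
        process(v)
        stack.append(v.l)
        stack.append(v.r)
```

Time complexity: O(n).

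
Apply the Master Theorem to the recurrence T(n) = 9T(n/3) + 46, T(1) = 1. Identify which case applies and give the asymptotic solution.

a=9, b=3, f(n)=46.
log_3(9) = 2 > 0.
Since f(n) = O(n^0) is polynomially smaller than n^2, Case 1 applies.
T(n) = Theta(n^2).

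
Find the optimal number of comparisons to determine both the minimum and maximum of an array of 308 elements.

Naive approach: 614 comparisons (307 for max + 307 for min).
Optimal: Compare elements in pairs first (floor(n/2) = 154 comparisons), then find max among winners and min among losers (153 comparisons each).
Total: ceil(3n/2) - 2 = 460 comparisons. An adversary argument shows this is also a lower bound.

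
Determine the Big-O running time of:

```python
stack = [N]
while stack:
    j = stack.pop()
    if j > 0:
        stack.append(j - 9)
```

Time complexity: O(n).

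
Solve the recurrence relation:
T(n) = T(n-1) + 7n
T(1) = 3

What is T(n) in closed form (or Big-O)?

Unrolling: T(n) = 3 + 7*(2 + 3 + ... + n) = 3 + 7*(n(n+1)/2 - 1) = O(n^2).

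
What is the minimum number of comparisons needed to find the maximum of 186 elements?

Finding the maximum requires 185 comparisons. Each comparison eliminates exactly one candidate. With 186 candidates, we need 185 eliminations.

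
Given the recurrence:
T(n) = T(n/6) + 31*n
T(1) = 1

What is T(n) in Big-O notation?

Geometric series: 31*n*(1 + 1/6 + 1/6^2 + ...) = O(n). T(n) = O(n).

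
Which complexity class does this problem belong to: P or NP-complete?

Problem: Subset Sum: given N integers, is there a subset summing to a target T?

This problem is NP-complete: one of Karp's 21 NP-complete problems.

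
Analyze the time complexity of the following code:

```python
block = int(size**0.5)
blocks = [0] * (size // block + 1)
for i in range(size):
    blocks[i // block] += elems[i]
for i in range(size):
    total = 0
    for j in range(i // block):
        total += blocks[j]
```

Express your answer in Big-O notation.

Time complexity: O(n * sqrt(n)).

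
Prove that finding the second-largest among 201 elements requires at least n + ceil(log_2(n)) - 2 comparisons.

Lower bound (adversary): identifying the maximum requires 201-1 comparisons (each eliminates one candidate). Assign weight 1 to each element; on each comparison the adversary lets the heavier side win and gives it the loser's weight. The max ends with weight 201, but each comparison it wins at most doubles its weight, so the max must win >= ceil(log_2(201)) = 8 comparisons. The second-largest is one of those 8 direct losers to the max, and identifying which one is largest needs >= 8-1 further comparisons. Total >= 201-1 + 8-1 = 207.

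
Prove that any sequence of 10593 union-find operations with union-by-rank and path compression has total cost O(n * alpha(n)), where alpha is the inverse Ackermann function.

Using Tarjan's analysis with rank-based potential function. Union-by-rank keeps tree height O(log n). Path compression flattens paths during find. For n = 10593 operations, total cost is O(n * alpha(n)), effectively O(n) since alpha grows incredibly slowly.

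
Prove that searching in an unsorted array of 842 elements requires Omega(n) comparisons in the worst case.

An adversary can always place the target in the last position checked. Until all 842 positions are examined, the target might be in any unchecked position. Therefore 842 comparisons are necessary.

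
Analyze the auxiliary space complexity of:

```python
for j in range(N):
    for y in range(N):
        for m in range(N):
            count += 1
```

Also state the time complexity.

Space complexity: O(1).
Only a constant amount of auxiliary storage is used; nothing grows with n.
Time complexity: O(n^3).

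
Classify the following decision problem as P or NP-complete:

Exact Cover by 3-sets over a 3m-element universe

This problem is NP-complete: one of Karp's 21 NP-complete problems.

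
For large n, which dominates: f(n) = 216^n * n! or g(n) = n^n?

f(n) = 216^n * n! grows faster: by Stirling n! ~ sqrt(2 pi n)(n/e)^n, so 216^n n! / n^n ~ (216/e)^n sqrt(2 pi n) -> infinity since 216/e > 1.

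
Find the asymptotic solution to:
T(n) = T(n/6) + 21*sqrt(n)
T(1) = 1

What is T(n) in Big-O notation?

Each level contributes sqrt(n/6^k). Geometric series with ratio 1/sqrt(6) < 1 sums to O(sqrt(n)).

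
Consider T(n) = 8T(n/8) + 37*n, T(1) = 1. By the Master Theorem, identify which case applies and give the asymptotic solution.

a=8, b=8, f(n)=37*n.
log_8(8) = 1, so n^(log_b(a)) = n.
f(n) = Theta(n), so Case 2 applies.
T(n) = Theta(n log n).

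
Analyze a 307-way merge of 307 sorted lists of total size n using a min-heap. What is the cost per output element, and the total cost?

Maintain a min-heap of size 307 holding the current head of each list. Each output step does one extract-min (O(log 307)) and one insert of that list's next element (O(log 307)). Each of the n elements passes through the heap exactly once, so the total cost is O(n log 307), i.e. O(log 307) per output element.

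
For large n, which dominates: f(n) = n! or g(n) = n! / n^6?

f(n) = n! grows faster: the ratio n!/(n!/n^6) = n^6 -> infinity.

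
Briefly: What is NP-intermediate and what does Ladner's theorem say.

NP-intermediate problems are in NP but neither in P nor NP-complete (assuming P != NP). Ladner's theorem proves such problems exist if P != NP. Graph isomorphism and integer factoring are candidate NP-intermediate problems -- no polynomial algorithm is known, but no NP-completeness proof exists either.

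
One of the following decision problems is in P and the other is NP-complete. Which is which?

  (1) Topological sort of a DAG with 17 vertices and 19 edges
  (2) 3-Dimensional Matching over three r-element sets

(1) is P: DFS-based topological sort runs in O(V+E).
(2) is NP-complete: one of Karp's 21 NP-complete problems.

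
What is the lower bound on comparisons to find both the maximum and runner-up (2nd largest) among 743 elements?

Lower bound: finding the max needs 743-1 comparisons. By an adversary weight-doubling argument, the maximum element must personally win at least ceil(log_2(743)) = 10 comparisons in any correct algorithm. The 2nd largest is among those 10 direct losers, and distinguishing it requires 10-1 more comparisons. Total >= 743-1 + 10-1 = 751. A balanced tournament achieves this bound exactly.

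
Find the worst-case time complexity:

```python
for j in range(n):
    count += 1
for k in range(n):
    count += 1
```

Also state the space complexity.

Time complexity: O(n).
Space complexity: O(1).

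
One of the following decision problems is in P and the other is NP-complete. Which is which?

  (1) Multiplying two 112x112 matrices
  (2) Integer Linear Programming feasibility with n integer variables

(1) is P: the schoolbook algorithm runs in O(n^3).
(2) is NP-complete: ILP feasibility is NP-complete (LP relaxation is in P).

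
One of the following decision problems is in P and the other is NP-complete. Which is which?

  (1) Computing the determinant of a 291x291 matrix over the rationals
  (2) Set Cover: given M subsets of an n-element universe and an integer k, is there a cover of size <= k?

(1) is P: Gaussian elimination runs in O(n^3).
(2) is NP-complete: one of Karp's 21 NP-complete problems (with k part of the input).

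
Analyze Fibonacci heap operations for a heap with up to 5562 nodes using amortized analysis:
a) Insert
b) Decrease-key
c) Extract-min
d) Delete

Fibonacci heaps use lazy consolidation. Potential function Phi = t + 2m (t = number of trees, m = marked nodes).
- Insert: O(1) actual, Delta Phi = +1 (one new tree) => O(1) amortized.
- Decrease-key: with c cascading cuts, actual cost is O(c); Delta Phi <= c - 2(c-1) + 2 = 4 - c (c new trees; >= c-1 marks cleared; <= 1 new mark). Amortized O(c) + (4 - c) = O(1).
- Extract-min: O(D(n) + t) actual; consolidation drops t to <= D(n)+1, so Delta Phi pays for the t term. D(n) = O(log n) for n = 5562 => O(log n) amortized.
- Delete: decrease-key to -inf then extract-min = O(log n).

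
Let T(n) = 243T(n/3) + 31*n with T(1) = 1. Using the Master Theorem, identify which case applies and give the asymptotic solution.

a=243, b=3, f(n)=31*n.
log_3(243) = 5 > 1.
Since f(n) = O(n^1) is polynomially smaller than n^5, Case 1 applies.
T(n) = Theta(n^5).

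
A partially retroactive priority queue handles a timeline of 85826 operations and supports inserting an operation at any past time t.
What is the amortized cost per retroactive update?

Partially retroactive priority queues (Demaine-Iacono-Langerman) allow updates at past times with queries only at the present. With a balanced BST over the m = 85826 timeline events tracking bridges, each retroactive insert or delete is O(log m) amortized.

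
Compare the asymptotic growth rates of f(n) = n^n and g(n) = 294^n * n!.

g(n) = 294^n * n! grows faster: by Stirling n! ~ sqrt(2 pi n)(n/e)^n, so 294^n n! / n^n ~ (294/e)^n sqrt(2 pi n) -> infinity since 294/e > 1.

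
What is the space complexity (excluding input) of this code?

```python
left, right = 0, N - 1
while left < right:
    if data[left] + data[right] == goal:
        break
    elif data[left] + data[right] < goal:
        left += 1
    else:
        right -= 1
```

Space complexity: O(1).
Only a constant amount of auxiliary storage is used; nothing grows with n.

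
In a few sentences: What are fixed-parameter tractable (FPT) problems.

A problem parameterized by k is FPT if it can be solved in time f(k) * n^O(1), where f is any computable function of k alone. Vertex Cover parameterized by solution size k is FPT: O(2^k * n). The W-hierarchy (W[1], W[2], ...) classifies parameterized problems by hardness; Clique parameterized by clique size is W[1]-complete.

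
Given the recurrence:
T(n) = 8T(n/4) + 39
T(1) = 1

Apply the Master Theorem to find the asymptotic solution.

a=8, b=4, f(n)=39. log_4(8) = 1.5. Case 1 of Master Theorem: T(n) = O(n^1.5).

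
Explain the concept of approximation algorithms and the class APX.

An approximation algorithm finds solutions within a guaranteed factor of optimal in polynomial time. APX is the class of optimization problems with constant-factor polynomial-time approximation algorithms. Vertex Cover is in APX (2-approximation). Unless P = NP, TSP has no constant-factor approximation, but Metric TSP has a 3/2-approximation.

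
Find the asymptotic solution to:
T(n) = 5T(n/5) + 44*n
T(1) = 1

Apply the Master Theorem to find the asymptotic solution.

a=5, b=5, f(n)=44*n. log_5(5) = 1. Case 2: T(n) = O(n log n).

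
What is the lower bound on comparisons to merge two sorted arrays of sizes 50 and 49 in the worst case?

Adversary: with |50 - 49| <= 1 the inputs can be fully interleaved so that every adjacent pair in the merged output comes from different arrays. Then each of the 98 adjacent pairs must be directly compared, or the algorithm cannot determine their relative order. Standard merge meets this bound.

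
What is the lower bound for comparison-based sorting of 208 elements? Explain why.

A comparison-based sorting algorithm corresponds to a decision tree. With 208! possible permutations, the tree has 208! leaves. The height is at least log_2(208!) = Omega(n log n) by Stirling's approximation.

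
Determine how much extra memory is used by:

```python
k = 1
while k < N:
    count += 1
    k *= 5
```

Space complexity: O(1).
Only a constant amount of auxiliary storage is used; nothing grows with n.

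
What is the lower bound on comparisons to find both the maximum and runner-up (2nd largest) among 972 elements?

Lower bound: finding the max needs 972-1 comparisons. By an adversary weight-doubling argument, the maximum element must personally win at least ceil(log_2(972)) = 10 comparisons in any correct algorithm. The 2nd largest is among those 10 direct losers, and distinguishing it requires 10-1 more comparisons. Total >= 972-1 + 10-1 = 980. A balanced tournament achieves this bound exactly.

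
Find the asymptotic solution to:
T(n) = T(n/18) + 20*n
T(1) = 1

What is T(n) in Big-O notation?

Geometric series: 20*n*(1 + 1/18 + 1/18^2 + ...) = O(n). T(n) = O(n).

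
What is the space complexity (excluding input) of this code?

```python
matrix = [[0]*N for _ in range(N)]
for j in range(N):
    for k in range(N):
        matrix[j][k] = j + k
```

Space complexity: O(n^2).
A 2D structure of size n x n is allocated.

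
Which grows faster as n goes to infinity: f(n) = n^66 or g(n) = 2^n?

g(n) = 2^n grows faster: any exponential with base > 1 dominates every polynomial.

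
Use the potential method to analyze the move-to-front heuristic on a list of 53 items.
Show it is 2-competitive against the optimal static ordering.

Let Phi = number of inversions between the MTF list and the optimal static list (0 <= Phi <= C(53,2)). Accessing an element at MTF position k and optimal position j: the move-to-front destroys all k-1 inversions in front of it that are not in front in optimal (>= k-j of them) and creates at most j-1 new ones. Amortized cost <= k + (j-1) - (k-j) = 2j - 1 <= 2 * optimal cost.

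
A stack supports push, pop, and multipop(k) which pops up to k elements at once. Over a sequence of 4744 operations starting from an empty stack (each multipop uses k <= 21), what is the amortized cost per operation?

Each element is pushed exactly once and popped at most once (whether by pop or as part of a multipop). So the total number of individual pops over the whole sequence is at most the number of pushes, which is at most 4744. Total work <= 2 * 4744, hence O(1) amortized per operation.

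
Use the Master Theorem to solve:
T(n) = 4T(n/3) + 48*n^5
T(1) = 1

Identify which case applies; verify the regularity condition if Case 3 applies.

a=4, b=3, f(n)=48*n^5.
log_3(4) = 1.262 < 5.
f(n) = Omega(n^(1.262+epsilon)) for some epsilon > 0, so Case 3 is the candidate.
Regularity: a*f(n/b) = 4*48*(n/3)^5 = (4/243)*48*n^5 <= c*f(n) with c = 4/243 < 1. Satisfied.
Case 3: T(n) = Theta(n^5).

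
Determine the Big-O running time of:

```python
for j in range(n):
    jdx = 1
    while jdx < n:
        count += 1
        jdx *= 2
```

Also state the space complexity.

Time complexity: O(n log n).
Space complexity: O(1).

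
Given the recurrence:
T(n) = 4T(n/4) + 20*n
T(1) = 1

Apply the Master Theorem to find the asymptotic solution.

a=4, b=4, f(n)=20*n. log_4(4) = 1. Case 2: T(n) = O(n log n).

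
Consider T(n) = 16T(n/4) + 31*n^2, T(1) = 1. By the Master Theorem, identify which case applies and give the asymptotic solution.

a=16, b=4, f(n)=31*n^2.
log_4(16) = 2, so n^(log_b(a)) = n^2.
f(n) = Theta(n^2), so Case 2 applies.
T(n) = Theta(n^2 log n).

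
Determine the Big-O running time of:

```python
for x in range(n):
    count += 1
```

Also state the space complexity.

Time complexity: O(n).
Space complexity: O(1).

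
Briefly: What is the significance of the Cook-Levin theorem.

The Cook-Levin theorem proves that SAT is NP-complete. It was the first problem shown to be NP-complete, establishing the foundation for proving other problems NP-complete via reductions from SAT.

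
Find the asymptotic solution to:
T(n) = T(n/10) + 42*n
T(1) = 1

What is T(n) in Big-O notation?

Geometric series: 42*n*(1 + 1/10 + 1/10^2 + ...) = O(n). T(n) = O(n).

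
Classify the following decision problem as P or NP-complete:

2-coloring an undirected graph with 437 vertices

This problem is in P: 2-coloring is bipartiteness testing via BFS, O(V+E).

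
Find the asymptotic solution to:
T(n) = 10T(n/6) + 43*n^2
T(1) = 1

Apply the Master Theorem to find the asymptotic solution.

a=10, b=6, f(n)=43*n^2. log_6(10) = 1.285 < 2. Case 3: T(n) = O(n^2).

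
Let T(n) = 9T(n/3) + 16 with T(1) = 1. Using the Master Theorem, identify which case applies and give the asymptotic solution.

a=9, b=3, f(n)=16.
log_3(9) = 2 > 0.
Since f(n) = O(n^0) is polynomially smaller than n^2, Case 1 applies.
T(n) = Theta(n^2).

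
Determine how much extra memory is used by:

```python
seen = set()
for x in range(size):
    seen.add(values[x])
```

Space complexity: O(n).
Auxiliary storage grows linearly with the input size n in the worst case.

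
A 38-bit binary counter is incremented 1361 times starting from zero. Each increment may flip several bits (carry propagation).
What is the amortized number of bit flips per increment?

Bit i flips on every 2^i-th increment, so over 1361 increments bit i flips floor(1361/2^i) times. Summing over i: total flips < 2 * 1361. Amortized: < 2 = O(1) per increment.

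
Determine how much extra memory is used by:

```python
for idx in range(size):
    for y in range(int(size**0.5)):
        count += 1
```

Space complexity: O(1).
Only a constant amount of auxiliary storage is used; nothing grows with n.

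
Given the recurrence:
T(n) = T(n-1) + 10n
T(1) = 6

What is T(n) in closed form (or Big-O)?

Unrolling: T(n) = 6 + 10*(2 + 3 + ... + n) = 6 + 10*(n(n+1)/2 - 1) = O(n^2).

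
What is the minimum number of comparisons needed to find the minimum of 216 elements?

Finding the minimum requires 215 comparisons, identical reasoning to finding the maximum. Each comparison eliminates one candidate.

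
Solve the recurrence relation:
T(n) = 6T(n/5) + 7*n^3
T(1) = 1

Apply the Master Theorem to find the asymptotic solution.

a=6, b=5, f(n)=7*n^3. log_5(6) = 1.113 < 3. Case 3: T(n) = O(n^3).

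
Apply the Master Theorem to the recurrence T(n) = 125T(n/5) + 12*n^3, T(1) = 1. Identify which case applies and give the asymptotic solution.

a=125, b=5, f(n)=12*n^3.
log_5(125) = 3, so n^(log_b(a)) = n^3.
f(n) = Theta(n^3), so Case 2 applies.
T(n) = Theta(n^3 log n).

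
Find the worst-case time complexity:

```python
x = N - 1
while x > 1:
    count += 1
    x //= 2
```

Time complexity: O(log n).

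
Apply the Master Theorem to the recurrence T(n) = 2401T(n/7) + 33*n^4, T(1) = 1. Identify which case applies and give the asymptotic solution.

a=2401, b=7, f(n)=33*n^4.
log_7(2401) = 4, so n^(log_b(a)) = n^4.
f(n) = Theta(n^4), so Case 2 applies.
T(n) = Theta(n^4 log n).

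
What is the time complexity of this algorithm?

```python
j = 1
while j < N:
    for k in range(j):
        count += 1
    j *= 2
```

Time complexity: O(n).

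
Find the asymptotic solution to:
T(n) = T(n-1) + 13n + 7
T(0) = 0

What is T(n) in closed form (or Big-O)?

Dominant term in sum is 13*sum(i, i=1..n) = 13*n*(n+1)/2 = O(n^2).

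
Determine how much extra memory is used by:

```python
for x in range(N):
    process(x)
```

Space complexity: O(1).
Only a constant amount of auxiliary storage is used; nothing grows with n.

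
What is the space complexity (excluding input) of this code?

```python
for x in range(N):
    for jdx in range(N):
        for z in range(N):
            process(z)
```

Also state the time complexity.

Space complexity: O(1).
Only a constant amount of auxiliary storage is used; nothing grows with n.
Time complexity: O(n^3).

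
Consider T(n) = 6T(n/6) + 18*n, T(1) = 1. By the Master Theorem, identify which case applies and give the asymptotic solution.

a=6, b=6, f(n)=18*n.
log_6(6) = 1, so n^(log_b(a)) = n.
f(n) = Theta(n), so Case 2 applies.
T(n) = Theta(n log n).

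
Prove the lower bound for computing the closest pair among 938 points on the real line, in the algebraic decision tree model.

Reduction from element distinctness: given 938 reals, the closest-pair distance is 0 iff two are equal. Element distinctness has an Omega(n log n) lower bound in the algebraic decision tree model (Ben-Or). Therefore closest pair on a line also requires Omega(n log n). Sorting then a linear scan achieves this.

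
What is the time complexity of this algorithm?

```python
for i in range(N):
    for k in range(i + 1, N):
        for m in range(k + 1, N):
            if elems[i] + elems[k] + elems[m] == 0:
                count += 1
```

Time complexity: O(n^3).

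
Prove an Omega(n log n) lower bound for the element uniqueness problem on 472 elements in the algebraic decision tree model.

In the algebraic decision tree model, element uniqueness on 472 elements is equivalent to determining which cell of an arrangement of C(472,2) = 111156 hyperplanes x_i = x_j contains the input point. Ben-Or's theorem shows this requires Omega(n log n).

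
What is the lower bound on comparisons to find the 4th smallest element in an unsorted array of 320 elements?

Finding the 4th smallest of 320 elements requires Omega(n) comparisons. Every element must participate in at least one comparison; otherwise it could be the 4th smallest.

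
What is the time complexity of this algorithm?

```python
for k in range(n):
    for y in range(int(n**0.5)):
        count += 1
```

Time complexity: O(n * sqrt(n)).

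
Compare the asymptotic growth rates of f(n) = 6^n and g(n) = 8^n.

g(n) = 8^n grows faster: (8/6)^n -> infinity since 8/6 > 1.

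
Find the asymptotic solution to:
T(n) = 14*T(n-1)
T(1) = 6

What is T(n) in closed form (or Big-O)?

Each step multiplies by 14. T(n) = T(1)*14^(n-1) = 6*14^(n-1).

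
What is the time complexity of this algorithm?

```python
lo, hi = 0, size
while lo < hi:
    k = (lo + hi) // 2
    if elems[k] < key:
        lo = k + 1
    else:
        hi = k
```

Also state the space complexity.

Time complexity: O(log n).
Space complexity: O(1).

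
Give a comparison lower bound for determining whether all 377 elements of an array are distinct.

In the algebraic decision-tree model, the YES region for element distinctness on 377 elements has 377! connected components (one per ordering). Ben-Or's theorem then gives a lower bound of Omega(log(n!)) = Omega(n log n).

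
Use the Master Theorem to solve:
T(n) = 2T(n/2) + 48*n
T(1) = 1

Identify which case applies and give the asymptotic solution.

a=2, b=2, f(n)=48*n.
log_2(2) = 1, so n^(log_b(a)) = n.
f(n) = Theta(n), so Case 2 applies.
T(n) = Theta(n log n).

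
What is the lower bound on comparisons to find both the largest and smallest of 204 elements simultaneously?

Pair elements first (floor(204/2) comparisons), then find max among winners and min among losers. Total: ceil(3*204/2) - 2 = 304 comparisons.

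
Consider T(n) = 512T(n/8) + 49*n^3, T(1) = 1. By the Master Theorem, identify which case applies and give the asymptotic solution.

a=512, b=8, f(n)=49*n^3.
log_8(512) = 3, so n^(log_b(a)) = n^3.
f(n) = Theta(n^3), so Case 2 applies.
T(n) = Theta(n^3 log n).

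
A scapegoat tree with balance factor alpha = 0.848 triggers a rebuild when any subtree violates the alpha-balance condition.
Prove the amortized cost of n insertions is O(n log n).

Define potential Phi = c * sum of |size(left(v)) - size(right(v))| over all nodes. An insertion at depth d costs O(d) = O(log n) and increases Phi by O(log n). When a rebuild of subtree of size s occurs, it costs O(s) but reduces Phi by Omega(s). With alpha = 0.848, between rebuilds Omega(s) insertions must occur. Amortized cost per insertion: O(log n).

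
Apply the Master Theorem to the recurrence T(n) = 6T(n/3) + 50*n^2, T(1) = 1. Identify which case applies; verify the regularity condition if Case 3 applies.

a=6, b=3, f(n)=50*n^2.
log_3(6) = 1.631 < 2.
f(n) = Omega(n^(1.631+epsilon)) for some epsilon > 0, so Case 3 is the candidate.
Regularity: a*f(n/b) = 6*50*(n/3)^2 = (6/9)*50*n^2 <= c*f(n) with c = 6/9 < 1. Satisfied.
Case 3: T(n) = Theta(n^2).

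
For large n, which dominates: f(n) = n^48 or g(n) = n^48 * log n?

g(n) = n^48 * log n grows faster: extra log n factor -> infinity.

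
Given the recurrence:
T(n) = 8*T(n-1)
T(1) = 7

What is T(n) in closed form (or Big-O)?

Each step multiplies by 8. T(n) = T(1)*8^(n-1) = 7*8^(n-1).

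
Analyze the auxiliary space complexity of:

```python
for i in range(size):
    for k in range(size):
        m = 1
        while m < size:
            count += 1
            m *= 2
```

Space complexity: O(1).
Only a constant amount of auxiliary storage is used; nothing grows with n.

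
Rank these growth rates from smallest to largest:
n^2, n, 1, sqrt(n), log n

Ordered by growth rate: 1 < log n < sqrt(n) < n < n^2.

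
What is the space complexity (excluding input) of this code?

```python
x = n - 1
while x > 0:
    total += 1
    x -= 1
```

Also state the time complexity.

Space complexity: O(1).
Only a constant amount of auxiliary storage is used; nothing grows with n.
Time complexity: O(n).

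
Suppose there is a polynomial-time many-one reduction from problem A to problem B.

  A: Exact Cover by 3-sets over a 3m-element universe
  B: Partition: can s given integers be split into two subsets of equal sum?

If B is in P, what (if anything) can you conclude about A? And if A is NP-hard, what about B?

A poly-time reduction A <=_p B means any A-instance can be transformed to a B-instance in poly time.
If B is in P: compose the reduction with B's poly-time algorithm to solve A in poly time, so A is in P.
If A is NP-hard: every NP problem reduces to A, which reduces to B; composing reductions, every NP problem reduces to B, so B is NP-hard.
(Here in fact A is NP-complete and B is NP-complete.)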